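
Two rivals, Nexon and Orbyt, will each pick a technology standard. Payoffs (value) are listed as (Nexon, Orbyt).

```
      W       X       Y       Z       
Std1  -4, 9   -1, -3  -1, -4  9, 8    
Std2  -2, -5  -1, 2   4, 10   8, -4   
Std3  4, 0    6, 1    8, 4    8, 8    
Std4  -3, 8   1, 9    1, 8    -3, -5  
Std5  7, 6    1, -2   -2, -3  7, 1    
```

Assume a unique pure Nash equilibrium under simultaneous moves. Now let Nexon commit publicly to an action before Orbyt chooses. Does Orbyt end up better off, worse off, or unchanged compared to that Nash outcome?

better off

Orbyt best-responds to each possible Nexon move:
- Std1 → Orbyt plays W (best of 9, -3, -4, 8); Nexon gets -4.
- Std2 → Orbyt plays Y (best of -5, 2, 10, -4); Nexon gets 4.
- Std3 → Orbyt plays Z (best of 0, 1, 4, 8); Nexon gets 8.
- Std4 → Orbyt plays X (best of 8, 9, 8, -5); Nexon gets 1.
- Std5 → Orbyt plays W (best of 6, -2, -3, 1); Nexon gets 7.
Maximizing over -4, 4, 8, 1, 7, Nexon chooses Std3. Subgame-perfect outcome: (Std3, Z) with payoffs (8, 8).
For the simultaneous game, intersect best replies.
Nexon's best replies: W→Std5; X→Std3; Y→Std3; Z→Std1.
Orbyt's best replies: Std1→W; Std2→Y; Std3→Z; Std4→X; Std5→W.
The unique mutual best reply is (Std5, W), giving (7, 6).
Orbyt earns 8 sequentially versus 6 at the Nash outcome: better off.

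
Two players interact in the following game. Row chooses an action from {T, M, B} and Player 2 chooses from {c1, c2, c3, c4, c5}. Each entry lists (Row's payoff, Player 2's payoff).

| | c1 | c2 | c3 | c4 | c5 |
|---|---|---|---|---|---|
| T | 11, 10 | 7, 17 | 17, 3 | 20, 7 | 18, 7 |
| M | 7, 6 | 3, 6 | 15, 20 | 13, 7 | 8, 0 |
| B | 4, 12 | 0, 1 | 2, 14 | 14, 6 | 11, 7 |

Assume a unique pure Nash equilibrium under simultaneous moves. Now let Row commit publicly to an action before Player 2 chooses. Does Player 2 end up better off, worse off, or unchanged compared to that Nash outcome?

better off

Backward induction with Row moving first.
- T → Player 2 plays c2 (best of 10, 17, 3, 7, 7); Row gets 7.
- M → Player 2 plays c3 (best of 6, 6, 20, 7, 0); Row gets 15.
- B → Player 2 plays c3 (best of 12, 1, 14, 6, 7); Row gets 2.
Row's induced payoffs are 7, 15, 2, so Row commits to M. Subgame-perfect outcome: (M, c3) with payoffs (15, 20).
Under simultaneous play:
Row's best replies: c1→T; c2→T; c3→T; c4→T; c5→T.
Player 2's best replies: T→c2; M→c3; B→c3.
Only (T, c2) has each player best-responding; Nash payoffs (7, 17).
Player 2 earns 20 sequentially versus 17 at the Nash outcome: better off.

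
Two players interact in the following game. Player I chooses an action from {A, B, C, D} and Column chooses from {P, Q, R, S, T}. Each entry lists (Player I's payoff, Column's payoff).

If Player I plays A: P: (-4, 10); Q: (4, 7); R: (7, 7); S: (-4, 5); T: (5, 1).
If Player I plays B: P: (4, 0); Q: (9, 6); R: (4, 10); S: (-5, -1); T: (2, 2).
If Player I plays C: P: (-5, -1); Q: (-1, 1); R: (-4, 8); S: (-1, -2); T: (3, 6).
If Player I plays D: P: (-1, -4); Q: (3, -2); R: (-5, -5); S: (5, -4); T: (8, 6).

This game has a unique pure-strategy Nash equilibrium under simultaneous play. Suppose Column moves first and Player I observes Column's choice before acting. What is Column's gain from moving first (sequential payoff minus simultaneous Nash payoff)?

Backward induction with Column moving first.
- P: BR = B, leader payoff 0.
- Q: BR = B, leader payoff 6.
- R: BR = A, leader payoff 7.
- S: BR = D, leader payoff -4.
- T: BR = D, leader payoff 6.
Maximizing over 0, 6, 7, -4, 6, Column chooses R. Subgame-perfect outcome: (A, R) with payoffs (7, 7).
For the simultaneous game, intersect best replies.
Player I's best replies: P→B; Q→B; R→A; S→D; T→D.
Column's best replies: A→P; B→R; C→R; D→T.
The unique mutual best reply is (D, T), giving (8, 6).
Column's commitment gain: 7 − 6 = 1.

1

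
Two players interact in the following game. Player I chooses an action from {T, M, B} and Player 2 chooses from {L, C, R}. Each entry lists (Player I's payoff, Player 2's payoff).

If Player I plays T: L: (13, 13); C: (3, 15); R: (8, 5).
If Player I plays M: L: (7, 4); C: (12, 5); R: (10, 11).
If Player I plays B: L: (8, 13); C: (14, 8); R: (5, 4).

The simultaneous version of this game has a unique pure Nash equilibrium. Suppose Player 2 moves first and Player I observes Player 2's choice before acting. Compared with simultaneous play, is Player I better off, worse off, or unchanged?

better off

Player I best-responds to each possible Player 2 move:
- L: Player I compares 13, 7, 8 and picks T; Player 2 would get 13.
- C: Player I compares 3, 12, 14 and picks B; Player 2 would get 8.
- R: Player I compares 8, 10, 5 and picks M; Player 2 would get 11.
Player 2's induced payoffs are 13, 8, 11, so Player 2 commits to L. Subgame-perfect outcome: (T, L) with payoffs (13, 13).
Now find the simultaneous Nash equilibrium.
Player I's best replies: L→T; C→B; R→M.
Player 2's best replies: T→C; M→R; B→L.
The unique mutual best reply is (M, R), giving (10, 11).
Player I earns 13 sequentially versus 10 at the Nash outcome: better off.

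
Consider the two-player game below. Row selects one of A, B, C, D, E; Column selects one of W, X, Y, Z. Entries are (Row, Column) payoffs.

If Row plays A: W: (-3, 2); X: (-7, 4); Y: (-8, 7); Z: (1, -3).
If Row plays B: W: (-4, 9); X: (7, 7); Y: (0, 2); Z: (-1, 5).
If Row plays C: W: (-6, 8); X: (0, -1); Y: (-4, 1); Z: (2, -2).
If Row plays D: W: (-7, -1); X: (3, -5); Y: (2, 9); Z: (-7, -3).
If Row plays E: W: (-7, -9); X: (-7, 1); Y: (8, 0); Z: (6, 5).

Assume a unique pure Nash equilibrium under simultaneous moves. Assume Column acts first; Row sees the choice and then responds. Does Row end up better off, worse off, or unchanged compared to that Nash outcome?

Row best-responds to each possible Column move:
- W: Row compares -3, -4, -6, -7, -7 and picks A; Column would get 2.
- X: Row compares -7, 7, 0, 3, -7 and picks B; Column would get 7.
- Y: Row compares -8, 0, -4, 2, 8 and picks E; Column would get 0.
- Z: Row compares 1, -1, 2, -7, 6 and picks E; Column would get 5.
Maximizing over 2, 7, 0, 5, Column chooses X. Subgame-perfect outcome: (B, X) with payoffs (7, 7).
Under simultaneous play:
Row's best replies: W→A; X→B; Y→E; Z→E.
Column's best replies: A→Y; B→W; C→W; D→Y; E→Z.
The unique mutual best reply is (E, Z), giving (6, 5).
Row earns 7 sequentially versus 6 at the Nash outcome: better off.

better off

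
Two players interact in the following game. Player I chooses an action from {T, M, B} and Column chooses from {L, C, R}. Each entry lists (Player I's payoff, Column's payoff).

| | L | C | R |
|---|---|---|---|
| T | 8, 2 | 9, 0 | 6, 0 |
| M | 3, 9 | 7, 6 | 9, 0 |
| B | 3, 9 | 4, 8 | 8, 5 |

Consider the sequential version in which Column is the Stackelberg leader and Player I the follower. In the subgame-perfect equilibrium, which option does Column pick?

L

Backward induction with Column moving first.
- L: Player I compares 8, 3, 3 and picks T; Column would get 2.
- C: Player I compares 9, 7, 4 and picks T; Column would get 0.
- R: Player I compares 6, 9, 8 and picks M; Column would get 0.
Column's induced payoffs are 2, 0, 0, so Column commits to L. Subgame-perfect outcome: (T, L) with payoffs (8, 2).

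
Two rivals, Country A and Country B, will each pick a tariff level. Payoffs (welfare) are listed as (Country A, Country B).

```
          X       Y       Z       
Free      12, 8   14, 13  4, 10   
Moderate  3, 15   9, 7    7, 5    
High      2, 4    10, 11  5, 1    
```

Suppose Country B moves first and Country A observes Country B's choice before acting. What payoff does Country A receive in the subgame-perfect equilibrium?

Backward induction with Country B moving first.
- X: BR = Free, leader payoff 8.
- Y: BR = Free, leader payoff 13.
- Z: BR = Moderate, leader payoff 5.
Among 8, 13, 5, the best is 13 at Y. Subgame-perfect outcome: (Free, Y) with payoffs (14, 13).

14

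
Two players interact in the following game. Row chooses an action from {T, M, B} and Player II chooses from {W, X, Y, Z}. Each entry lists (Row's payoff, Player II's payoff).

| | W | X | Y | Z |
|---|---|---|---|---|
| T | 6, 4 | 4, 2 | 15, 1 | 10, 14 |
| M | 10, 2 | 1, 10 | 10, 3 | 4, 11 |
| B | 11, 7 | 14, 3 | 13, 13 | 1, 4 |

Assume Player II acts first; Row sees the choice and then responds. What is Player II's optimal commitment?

Work backward from Row's decision.
- W: Row compares 6, 10, 11 and picks B; Player II would get 7.
- X: Row compares 4, 1, 14 and picks B; Player II would get 3.
- Y: Row compares 15, 10, 13 and picks T; Player II would get 1.
- Z: Row compares 10, 4, 1 and picks T; Player II would get 14.
Among 7, 3, 1, 14, the best is 14 at Z. Subgame-perfect outcome: (T, Z) with payoffs (10, 14).

Z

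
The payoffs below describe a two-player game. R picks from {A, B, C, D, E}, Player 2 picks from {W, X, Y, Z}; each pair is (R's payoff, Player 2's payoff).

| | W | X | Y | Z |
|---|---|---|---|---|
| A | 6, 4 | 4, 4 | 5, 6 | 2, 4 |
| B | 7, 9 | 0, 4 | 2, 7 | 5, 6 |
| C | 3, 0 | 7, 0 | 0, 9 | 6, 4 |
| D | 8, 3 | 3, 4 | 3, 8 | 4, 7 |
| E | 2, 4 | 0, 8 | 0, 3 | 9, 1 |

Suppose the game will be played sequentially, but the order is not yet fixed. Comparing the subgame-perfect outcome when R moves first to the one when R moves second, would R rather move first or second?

first

If R leads: Player 2's best replies are A→Y, B→W, C→Y, D→Y, E→X; R's induced payoffs 5, 7, 0, 3, 0; outcome (B, W), payoffs (7, 9).
If Player 2 leads: R's best replies are W→D, X→C, Y→A, Z→E; Player 2's induced payoffs 3, 0, 6, 1; outcome (A, Y), payoffs (5, 6).
R gets 7 moving first and 5 moving second, so R prefers to move first.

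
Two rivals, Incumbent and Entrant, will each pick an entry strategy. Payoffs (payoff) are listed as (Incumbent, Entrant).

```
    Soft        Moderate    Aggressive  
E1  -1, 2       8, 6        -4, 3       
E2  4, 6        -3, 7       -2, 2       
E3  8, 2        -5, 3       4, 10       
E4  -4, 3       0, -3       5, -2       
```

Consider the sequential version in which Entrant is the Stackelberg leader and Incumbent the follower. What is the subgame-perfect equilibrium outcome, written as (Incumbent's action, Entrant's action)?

Work backward from Incumbent's decision.
- Soft: Incumbent compares -1, 4, 8, -4 and picks E3; Entrant would get 2.
- Moderate: Incumbent compares 8, -3, -5, 0 and picks E1; Entrant would get 6.
- Aggressive: Incumbent compares -4, -2, 4, 5 and picks E4; Entrant would get -2.
Maximizing over 2, 6, -2, Entrant chooses Moderate. Subgame-perfect outcome: (E1, Moderate) with payoffs (8, 6).

(E1, Moderate)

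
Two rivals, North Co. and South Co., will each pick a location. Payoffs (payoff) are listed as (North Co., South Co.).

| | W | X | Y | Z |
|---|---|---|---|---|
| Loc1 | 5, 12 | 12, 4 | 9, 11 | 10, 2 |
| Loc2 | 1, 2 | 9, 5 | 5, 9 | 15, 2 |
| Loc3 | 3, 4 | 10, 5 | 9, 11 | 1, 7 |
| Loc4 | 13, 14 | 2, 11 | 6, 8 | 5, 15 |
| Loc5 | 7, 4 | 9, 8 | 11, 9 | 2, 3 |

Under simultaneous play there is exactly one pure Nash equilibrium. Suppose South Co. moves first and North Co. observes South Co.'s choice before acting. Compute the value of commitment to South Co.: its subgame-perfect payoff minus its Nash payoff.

North Co. best-responds to each possible South Co. move:
- W: BR = Loc4, leader payoff 14.
- X: BR = Loc1, leader payoff 4.
- Y: BR = Loc5, leader payoff 9.
- Z: BR = Loc2, leader payoff 2.
South Co.'s induced payoffs are 14, 4, 9, 2, so South Co. commits to W. Subgame-perfect outcome: (Loc4, W) with payoffs (13, 14).
For the simultaneous game, intersect best replies.
North Co.'s best replies: W→Loc4; X→Loc1; Y→Loc5; Z→Loc2.
South Co.'s best replies: Loc1→W; Loc2→Y; Loc3→Y; Loc4→Z; Loc5→Y.
Only (Loc5, Y) has each player best-responding; Nash payoffs (11, 9).
South Co.'s commitment gain: 14 − 9 = 5.

5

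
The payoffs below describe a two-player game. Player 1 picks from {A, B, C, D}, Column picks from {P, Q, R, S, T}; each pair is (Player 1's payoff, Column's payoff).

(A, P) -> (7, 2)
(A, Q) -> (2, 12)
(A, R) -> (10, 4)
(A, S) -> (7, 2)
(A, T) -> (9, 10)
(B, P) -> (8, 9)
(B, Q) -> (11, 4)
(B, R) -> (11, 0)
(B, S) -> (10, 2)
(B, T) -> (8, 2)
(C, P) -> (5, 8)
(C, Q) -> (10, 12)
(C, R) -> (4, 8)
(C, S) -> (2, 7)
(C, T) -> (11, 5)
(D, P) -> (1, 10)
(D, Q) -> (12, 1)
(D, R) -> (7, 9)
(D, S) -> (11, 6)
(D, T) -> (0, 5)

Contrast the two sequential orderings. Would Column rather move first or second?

second

If Player 1 leads: Column's best replies are A→Q, B→P, C→Q, D→P; Player 1's induced payoffs 2, 8, 10, 1; outcome (C, Q), payoffs (10, 12).
If Column leads: Player 1's best replies are P→B, Q→D, R→B, S→D, T→C; Column's induced payoffs 9, 1, 0, 6, 5; outcome (B, P), payoffs (8, 9).
Column gets 9 moving first and 12 moving second, so Column prefers to move second.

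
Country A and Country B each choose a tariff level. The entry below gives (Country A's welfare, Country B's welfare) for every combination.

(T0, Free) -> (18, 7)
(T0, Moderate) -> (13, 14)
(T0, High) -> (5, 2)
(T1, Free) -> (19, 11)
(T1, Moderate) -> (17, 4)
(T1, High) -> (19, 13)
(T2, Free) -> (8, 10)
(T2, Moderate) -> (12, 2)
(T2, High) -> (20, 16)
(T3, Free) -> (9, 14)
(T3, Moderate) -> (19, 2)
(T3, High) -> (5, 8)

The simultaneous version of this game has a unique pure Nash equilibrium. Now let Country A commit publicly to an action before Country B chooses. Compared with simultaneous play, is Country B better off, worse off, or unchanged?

Backward induction with Country A moving first.
- T0: BR = Moderate, leader payoff 13.
- T1: BR = High, leader payoff 19.
- T2: BR = High, leader payoff 20.
- T3: BR = Free, leader payoff 9.
Maximizing over 13, 19, 20, 9, Country A chooses T2. Subgame-perfect outcome: (T2, High) with payoffs (20, 16).
Under simultaneous play:
Country A's best replies: Free→T1; Moderate→T3; High→T2.
Country B's best replies: T0→Moderate; T1→High; T2→High; T3→Free.
The unique mutual best reply is (T2, High), giving (20, 16).
Country B earns 16 sequentially versus 16 at the Nash outcome: unchanged.

unchanged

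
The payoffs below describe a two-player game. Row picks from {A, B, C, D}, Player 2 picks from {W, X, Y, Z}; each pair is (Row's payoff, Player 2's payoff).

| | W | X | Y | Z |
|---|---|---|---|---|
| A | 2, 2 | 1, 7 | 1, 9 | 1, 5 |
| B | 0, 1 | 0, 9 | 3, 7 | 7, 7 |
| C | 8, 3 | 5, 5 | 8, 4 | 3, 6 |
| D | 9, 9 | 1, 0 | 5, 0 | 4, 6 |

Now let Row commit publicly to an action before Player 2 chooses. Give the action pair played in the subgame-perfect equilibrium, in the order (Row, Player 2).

(D, W)

Work backward from Player 2's decision.
- A: BR = Y, leader payoff 1.
- B: BR = X, leader payoff 0.
- C: BR = Z, leader payoff 3.
- D: BR = W, leader payoff 9.
Row's induced payoffs are 1, 0, 3, 9, so Row commits to D. Subgame-perfect outcome: (D, W) with payoffs (9, 9).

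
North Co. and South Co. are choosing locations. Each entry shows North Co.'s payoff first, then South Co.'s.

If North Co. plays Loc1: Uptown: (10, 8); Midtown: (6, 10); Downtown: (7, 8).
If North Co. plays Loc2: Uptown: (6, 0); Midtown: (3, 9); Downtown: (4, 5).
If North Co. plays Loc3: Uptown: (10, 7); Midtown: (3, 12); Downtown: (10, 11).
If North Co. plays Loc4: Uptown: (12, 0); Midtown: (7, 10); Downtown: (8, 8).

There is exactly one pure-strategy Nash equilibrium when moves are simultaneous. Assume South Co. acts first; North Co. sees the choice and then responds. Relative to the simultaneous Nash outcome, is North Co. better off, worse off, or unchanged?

North Co. best-responds to each possible South Co. move:
- Uptown: BR = Loc4, leader payoff 0.
- Midtown: BR = Loc4, leader payoff 10.
- Downtown: BR = Loc3, leader payoff 11.
South Co.'s induced payoffs are 0, 10, 11, so South Co. commits to Downtown. Subgame-perfect outcome: (Loc3, Downtown) with payoffs (10, 11).
Under simultaneous play:
North Co.'s best replies: Uptown→Loc4; Midtown→Loc4; Downtown→Loc3.
South Co.'s best replies: Loc1→Midtown; Loc2→Midtown; Loc3→Midtown; Loc4→Midtown.
The unique mutual best reply is (Loc4, Midtown), giving (7, 10).
North Co. earns 10 sequentially versus 7 at the Nash outcome: better off.

better off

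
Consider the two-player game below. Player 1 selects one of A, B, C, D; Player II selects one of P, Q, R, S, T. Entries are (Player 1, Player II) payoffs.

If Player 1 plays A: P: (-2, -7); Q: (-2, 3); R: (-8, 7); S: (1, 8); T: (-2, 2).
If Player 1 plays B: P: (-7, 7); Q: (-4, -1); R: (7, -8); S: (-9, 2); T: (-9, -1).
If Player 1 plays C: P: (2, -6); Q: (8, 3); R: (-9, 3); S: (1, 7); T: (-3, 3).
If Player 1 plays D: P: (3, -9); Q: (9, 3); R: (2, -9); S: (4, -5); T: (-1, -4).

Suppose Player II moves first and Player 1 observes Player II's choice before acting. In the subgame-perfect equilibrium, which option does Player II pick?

Q

Player 1 best-responds to each possible Player II move:
- P: BR = D, leader payoff -9.
- Q: BR = D, leader payoff 3.
- R: BR = B, leader payoff -8.
- S: BR = D, leader payoff -5.
- T: BR = D, leader payoff -4.
Maximizing over -9, 3, -8, -5, -4, Player II chooses Q. Subgame-perfect outcome: (D, Q) with payoffs (9, 3).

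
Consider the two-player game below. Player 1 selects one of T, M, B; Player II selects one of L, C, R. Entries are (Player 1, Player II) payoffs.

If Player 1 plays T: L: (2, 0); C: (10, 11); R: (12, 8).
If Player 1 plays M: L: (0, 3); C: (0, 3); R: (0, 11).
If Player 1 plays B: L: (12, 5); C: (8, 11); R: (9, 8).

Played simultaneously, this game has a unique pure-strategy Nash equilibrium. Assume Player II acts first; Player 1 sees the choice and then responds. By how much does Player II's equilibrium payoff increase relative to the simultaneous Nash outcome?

Work backward from Player 1's decision.
- L: Player 1 compares 2, 0, 12 and picks B; Player II would get 5.
- C: Player 1 compares 10, 0, 8 and picks T; Player II would get 11.
- R: Player 1 compares 12, 0, 9 and picks T; Player II would get 8.
Maximizing over 5, 11, 8, Player II chooses C. Subgame-perfect outcome: (T, C) with payoffs (10, 11).
Now find the simultaneous Nash equilibrium.
Player 1's best replies: L→B; C→T; R→T.
Player II's best replies: T→C; M→R; B→C.
Only (T, C) has each player best-responding; Nash payoffs (10, 11).
Player II's commitment gain: 11 − 11 = 0.

0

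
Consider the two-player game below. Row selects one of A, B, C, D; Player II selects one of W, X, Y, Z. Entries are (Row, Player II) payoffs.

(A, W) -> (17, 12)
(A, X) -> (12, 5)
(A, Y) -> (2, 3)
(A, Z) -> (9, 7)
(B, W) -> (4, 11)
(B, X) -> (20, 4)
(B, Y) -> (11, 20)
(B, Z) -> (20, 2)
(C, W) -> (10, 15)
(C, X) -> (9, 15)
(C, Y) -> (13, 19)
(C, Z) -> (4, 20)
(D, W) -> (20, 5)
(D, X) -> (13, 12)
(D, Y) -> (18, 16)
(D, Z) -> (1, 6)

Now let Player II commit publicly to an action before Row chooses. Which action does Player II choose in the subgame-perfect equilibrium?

Row best-responds to each possible Player II move:
- W: Row compares 17, 4, 10, 20 and picks D; Player II would get 5.
- X: Row compares 12, 20, 9, 13 and picks B; Player II would get 4.
- Y: Row compares 2, 11, 13, 18 and picks D; Player II would get 16.
- Z: Row compares 9, 20, 4, 1 and picks B; Player II would get 2.
Player II's induced payoffs are 5, 4, 16, 2, so Player II commits to Y. Subgame-perfect outcome: (D, Y) with payoffs (18, 16).

Y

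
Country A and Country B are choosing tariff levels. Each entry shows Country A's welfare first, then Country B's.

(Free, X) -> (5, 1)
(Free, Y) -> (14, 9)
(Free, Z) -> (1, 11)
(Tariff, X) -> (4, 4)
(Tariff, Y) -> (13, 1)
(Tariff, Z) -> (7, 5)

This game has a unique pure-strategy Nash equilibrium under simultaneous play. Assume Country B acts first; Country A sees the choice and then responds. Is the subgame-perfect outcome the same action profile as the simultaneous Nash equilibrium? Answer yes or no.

Solve by backward induction (Country B leads).
- X: Country A compares 5, 4 and picks Free; Country B would get 1.
- Y: Country A compares 14, 13 and picks Free; Country B would get 9.
- Z: Country A compares 1, 7 and picks Tariff; Country B would get 5.
Among 1, 9, 5, the best is 9 at Y. Subgame-perfect outcome: (Free, Y) with payoffs (14, 9).
For the simultaneous game, intersect best replies.
Country A's best replies: X→Free; Y→Free; Z→Tariff.
Country B's best replies: Free→Z; Tariff→Z.
The unique mutual best reply is (Tariff, Z), giving (7, 5).
Sequential outcome (Free, Y) differs from the Nash profile (Tariff, Z).

no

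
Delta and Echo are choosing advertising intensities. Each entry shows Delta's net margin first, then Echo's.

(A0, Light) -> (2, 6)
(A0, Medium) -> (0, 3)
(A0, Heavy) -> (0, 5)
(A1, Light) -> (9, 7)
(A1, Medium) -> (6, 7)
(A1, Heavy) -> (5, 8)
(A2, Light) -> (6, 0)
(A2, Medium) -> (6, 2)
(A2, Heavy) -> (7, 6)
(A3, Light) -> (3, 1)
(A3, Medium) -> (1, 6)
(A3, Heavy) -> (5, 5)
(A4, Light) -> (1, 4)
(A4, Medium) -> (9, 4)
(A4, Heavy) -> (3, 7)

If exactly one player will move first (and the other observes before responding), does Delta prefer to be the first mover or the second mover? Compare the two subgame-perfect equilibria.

If Delta leads: Echo's best replies are A0→Light, A1→Heavy, A2→Heavy, A3→Medium, A4→Heavy; Delta's induced payoffs 2, 5, 7, 1, 3; outcome (A2, Heavy), payoffs (7, 6).
If Echo leads: Delta's best replies are Light→A1, Medium→A4, Heavy→A2; Echo's induced payoffs 7, 4, 6; outcome (A1, Light), payoffs (9, 7).
Delta gets 7 moving first and 9 moving second, so Delta prefers to move second.

second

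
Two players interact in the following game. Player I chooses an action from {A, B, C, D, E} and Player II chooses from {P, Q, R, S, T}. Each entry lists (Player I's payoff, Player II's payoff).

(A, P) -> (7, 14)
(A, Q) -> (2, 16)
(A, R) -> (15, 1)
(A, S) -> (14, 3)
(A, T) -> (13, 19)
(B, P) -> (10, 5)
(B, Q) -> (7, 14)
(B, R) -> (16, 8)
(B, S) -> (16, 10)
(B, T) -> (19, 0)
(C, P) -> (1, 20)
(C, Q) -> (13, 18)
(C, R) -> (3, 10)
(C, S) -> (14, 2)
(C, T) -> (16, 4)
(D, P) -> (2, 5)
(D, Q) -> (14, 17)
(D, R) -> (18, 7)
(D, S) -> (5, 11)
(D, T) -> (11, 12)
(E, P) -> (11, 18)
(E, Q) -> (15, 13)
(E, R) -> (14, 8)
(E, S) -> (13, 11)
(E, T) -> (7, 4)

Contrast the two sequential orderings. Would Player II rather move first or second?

first

If Player I leads: Player II's best replies are A→T, B→Q, C→P, D→Q, E→P; Player I's induced payoffs 13, 7, 1, 14, 11; outcome (D, Q), payoffs (14, 17).
If Player II leads: Player I's best replies are P→E, Q→E, R→D, S→B, T→B; Player II's induced payoffs 18, 13, 7, 10, 0; outcome (E, P), payoffs (11, 18).
Player II gets 18 moving first and 17 moving second, so Player II prefers to move first.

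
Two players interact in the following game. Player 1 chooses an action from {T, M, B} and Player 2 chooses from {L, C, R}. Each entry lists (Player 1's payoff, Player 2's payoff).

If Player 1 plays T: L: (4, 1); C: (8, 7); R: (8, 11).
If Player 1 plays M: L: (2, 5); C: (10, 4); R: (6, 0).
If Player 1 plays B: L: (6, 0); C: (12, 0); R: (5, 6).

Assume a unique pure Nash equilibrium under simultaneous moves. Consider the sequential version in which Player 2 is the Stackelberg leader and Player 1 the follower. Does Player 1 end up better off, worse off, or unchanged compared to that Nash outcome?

Solve by backward induction (Player 2 leads).
- L → Player 1 plays B (best of 4, 2, 6); Player 2 gets 0.
- C → Player 1 plays B (best of 8, 10, 12); Player 2 gets 0.
- R → Player 1 plays T (best of 8, 6, 5); Player 2 gets 11.
Among 0, 0, 11, the best is 11 at R. Subgame-perfect outcome: (T, R) with payoffs (8, 11).
Now find the simultaneous Nash equilibrium.
Player 1's best replies: L→B; C→B; R→T.
Player 2's best replies: T→R; M→L; B→R.
Only (T, R) has each player best-responding; Nash payoffs (8, 11).
Player 1 earns 8 sequentially versus 8 at the Nash outcome: unchanged.

unchanged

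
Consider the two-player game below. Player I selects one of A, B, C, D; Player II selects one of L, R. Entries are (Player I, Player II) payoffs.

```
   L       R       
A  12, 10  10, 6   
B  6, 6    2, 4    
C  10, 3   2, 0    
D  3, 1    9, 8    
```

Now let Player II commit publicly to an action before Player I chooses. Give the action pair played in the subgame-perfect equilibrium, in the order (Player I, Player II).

(A, L)

Player I best-responds to each possible Player II move:
- L: Player I compares 12, 6, 10, 3 and picks A; Player II would get 10.
- R: Player I compares 10, 2, 2, 9 and picks A; Player II would get 6.
Player II's induced payoffs are 10, 6, so Player II commits to L. Subgame-perfect outcome: (A, L) with payoffs (12, 10).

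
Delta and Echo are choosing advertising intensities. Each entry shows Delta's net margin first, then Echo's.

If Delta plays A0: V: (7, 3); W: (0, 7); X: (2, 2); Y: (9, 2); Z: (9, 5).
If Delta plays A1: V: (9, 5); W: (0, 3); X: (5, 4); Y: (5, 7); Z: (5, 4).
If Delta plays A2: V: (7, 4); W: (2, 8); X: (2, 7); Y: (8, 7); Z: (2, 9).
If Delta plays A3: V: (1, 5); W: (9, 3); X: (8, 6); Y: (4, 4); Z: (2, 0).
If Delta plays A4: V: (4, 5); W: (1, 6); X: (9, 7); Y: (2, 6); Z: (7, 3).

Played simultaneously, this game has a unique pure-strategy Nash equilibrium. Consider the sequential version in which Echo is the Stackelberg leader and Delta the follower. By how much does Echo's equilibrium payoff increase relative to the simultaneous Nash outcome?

0

Solve by backward induction (Echo leads).
- V → Delta plays A1 (best of 7, 9, 7, 1, 4); Echo gets 5.
- W → Delta plays A3 (best of 0, 0, 2, 9, 1); Echo gets 3.
- X → Delta plays A4 (best of 2, 5, 2, 8, 9); Echo gets 7.
- Y → Delta plays A0 (best of 9, 5, 8, 4, 2); Echo gets 2.
- Z → Delta plays A0 (best of 9, 5, 2, 2, 7); Echo gets 5.
Echo's induced payoffs are 5, 3, 7, 2, 5, so Echo commits to X. Subgame-perfect outcome: (A4, X) with payoffs (9, 7).
For the simultaneous game, intersect best replies.
Delta's best replies: V→A1; W→A3; X→A4; Y→A0; Z→A0.
Echo's best replies: A0→W; A1→Y; A2→Z; A3→X; A4→X.
The unique mutual best reply is (A4, X), giving (9, 7).
Echo's commitment gain: 7 − 7 = 0.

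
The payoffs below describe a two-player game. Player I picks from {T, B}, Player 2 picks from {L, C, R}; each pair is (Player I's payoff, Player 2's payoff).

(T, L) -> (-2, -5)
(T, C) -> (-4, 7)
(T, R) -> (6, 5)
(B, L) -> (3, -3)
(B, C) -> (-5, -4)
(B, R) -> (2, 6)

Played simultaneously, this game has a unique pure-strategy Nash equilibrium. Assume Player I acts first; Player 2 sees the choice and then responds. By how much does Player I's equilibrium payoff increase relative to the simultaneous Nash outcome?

Player 2 best-responds to each possible Player I move:
- T: BR = C, leader payoff -4.
- B: BR = R, leader payoff 2.
Maximizing over -4, 2, Player I chooses B. Subgame-perfect outcome: (B, R) with payoffs (2, 6).
Now find the simultaneous Nash equilibrium.
Player I's best replies: L→B; C→T; R→T.
Player 2's best replies: T→C; B→R.
Only (T, C) has each player best-responding; Nash payoffs (-4, 7).
Player I's commitment gain: 2 − -4 = 6.

6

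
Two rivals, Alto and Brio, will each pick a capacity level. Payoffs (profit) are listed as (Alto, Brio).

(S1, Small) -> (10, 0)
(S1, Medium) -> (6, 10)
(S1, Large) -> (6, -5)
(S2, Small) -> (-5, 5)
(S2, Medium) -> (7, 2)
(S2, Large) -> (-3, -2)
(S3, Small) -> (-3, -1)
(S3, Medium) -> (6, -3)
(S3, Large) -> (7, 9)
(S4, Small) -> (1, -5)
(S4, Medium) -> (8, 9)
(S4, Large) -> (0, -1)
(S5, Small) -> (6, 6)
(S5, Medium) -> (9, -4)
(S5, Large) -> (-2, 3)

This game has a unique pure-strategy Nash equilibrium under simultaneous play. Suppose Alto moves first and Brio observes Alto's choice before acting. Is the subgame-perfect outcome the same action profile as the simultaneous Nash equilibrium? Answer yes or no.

Solve by backward induction (Alto leads).
- S1 → Brio plays Medium (best of 0, 10, -5); Alto gets 6.
- S2 → Brio plays Small (best of 5, 2, -2); Alto gets -5.
- S3 → Brio plays Large (best of -1, -3, 9); Alto gets 7.
- S4 → Brio plays Medium (best of -5, 9, -1); Alto gets 8.
- S5 → Brio plays Small (best of 6, -4, 3); Alto gets 6.
Alto's induced payoffs are 6, -5, 7, 8, 6, so Alto commits to S4. Subgame-perfect outcome: (S4, Medium) with payoffs (8, 9).
For the simultaneous game, intersect best replies.
Alto's best replies: Small→S1; Medium→S5; Large→S3.
Brio's best replies: S1→Medium; S2→Small; S3→Large; S4→Medium; S5→Small.
The unique mutual best reply is (S3, Large), giving (7, 9).
Sequential outcome (S4, Medium) differs from the Nash profile (S3, Large).

no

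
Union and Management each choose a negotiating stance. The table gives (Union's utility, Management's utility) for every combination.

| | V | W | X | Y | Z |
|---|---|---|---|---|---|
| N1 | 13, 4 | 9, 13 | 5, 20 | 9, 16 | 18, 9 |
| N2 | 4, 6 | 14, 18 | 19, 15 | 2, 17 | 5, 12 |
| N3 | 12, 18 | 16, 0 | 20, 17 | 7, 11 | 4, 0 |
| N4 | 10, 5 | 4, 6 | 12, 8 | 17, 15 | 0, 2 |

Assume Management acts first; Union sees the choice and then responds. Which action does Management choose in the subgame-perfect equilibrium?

Work backward from Union's decision.
- V: Union compares 13, 4, 12, 10 and picks N1; Management would get 4.
- W: Union compares 9, 14, 16, 4 and picks N3; Management would get 0.
- X: Union compares 5, 19, 20, 12 and picks N3; Management would get 17.
- Y: Union compares 9, 2, 7, 17 and picks N4; Management would get 15.
- Z: Union compares 18, 5, 4, 0 and picks N1; Management would get 9.
Maximizing over 4, 0, 17, 15, 9, Management chooses X. Subgame-perfect outcome: (N3, X) with payoffs (20, 17).

X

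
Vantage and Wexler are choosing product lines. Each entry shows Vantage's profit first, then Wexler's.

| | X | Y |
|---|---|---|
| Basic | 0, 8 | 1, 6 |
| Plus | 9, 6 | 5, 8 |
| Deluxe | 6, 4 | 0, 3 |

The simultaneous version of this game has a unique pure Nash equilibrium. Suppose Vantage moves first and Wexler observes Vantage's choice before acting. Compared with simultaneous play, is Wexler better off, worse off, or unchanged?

worse off

Work backward from Wexler's decision.
- Basic → Wexler plays X (best of 8, 6); Vantage gets 0.
- Plus → Wexler plays Y (best of 6, 8); Vantage gets 5.
- Deluxe → Wexler plays X (best of 4, 3); Vantage gets 6.
Maximizing over 0, 5, 6, Vantage chooses Deluxe. Subgame-perfect outcome: (Deluxe, X) with payoffs (6, 4).
Now find the simultaneous Nash equilibrium.
Vantage's best replies: X→Plus; Y→Plus.
Wexler's best replies: Basic→X; Plus→Y; Deluxe→X.
Only (Plus, Y) has each player best-responding; Nash payoffs (5, 8).
Wexler earns 4 sequentially versus 8 at the Nash outcome: worse off.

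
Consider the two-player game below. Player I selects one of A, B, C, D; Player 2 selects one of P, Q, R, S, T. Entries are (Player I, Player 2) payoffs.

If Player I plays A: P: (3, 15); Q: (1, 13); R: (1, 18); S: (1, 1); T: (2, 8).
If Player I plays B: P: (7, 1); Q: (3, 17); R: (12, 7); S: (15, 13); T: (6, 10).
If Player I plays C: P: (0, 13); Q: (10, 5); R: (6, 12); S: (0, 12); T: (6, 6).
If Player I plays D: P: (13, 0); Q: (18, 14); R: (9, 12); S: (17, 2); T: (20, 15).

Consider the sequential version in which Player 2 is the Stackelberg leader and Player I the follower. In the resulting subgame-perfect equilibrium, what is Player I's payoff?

20

Player I best-responds to each possible Player 2 move:
- P → Player I plays D (best of 3, 7, 0, 13); Player 2 gets 0.
- Q → Player I plays D (best of 1, 3, 10, 18); Player 2 gets 14.
- R → Player I plays B (best of 1, 12, 6, 9); Player 2 gets 7.
- S → Player I plays D (best of 1, 15, 0, 17); Player 2 gets 2.
- T → Player I plays D (best of 2, 6, 6, 20); Player 2 gets 15.
Maximizing over 0, 14, 7, 2, 15, Player 2 chooses T. Subgame-perfect outcome: (D, T) with payoffs (20, 15).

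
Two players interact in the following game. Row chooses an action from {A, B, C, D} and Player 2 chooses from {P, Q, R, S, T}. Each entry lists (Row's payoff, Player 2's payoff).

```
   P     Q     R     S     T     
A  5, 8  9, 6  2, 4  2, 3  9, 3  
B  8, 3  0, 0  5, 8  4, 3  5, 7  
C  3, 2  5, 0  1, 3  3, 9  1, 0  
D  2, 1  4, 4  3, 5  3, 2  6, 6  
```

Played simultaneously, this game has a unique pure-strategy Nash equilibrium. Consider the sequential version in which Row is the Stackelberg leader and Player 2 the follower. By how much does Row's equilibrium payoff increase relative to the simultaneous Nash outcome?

Solve by backward induction (Row leads).
- A → Player 2 plays P (best of 8, 6, 4, 3, 3); Row gets 5.
- B → Player 2 plays R (best of 3, 0, 8, 3, 7); Row gets 5.
- C → Player 2 plays S (best of 2, 0, 3, 9, 0); Row gets 3.
- D → Player 2 plays T (best of 1, 4, 5, 2, 6); Row gets 6.
Maximizing over 5, 5, 3, 6, Row chooses D. Subgame-perfect outcome: (D, T) with payoffs (6, 6).
Now find the simultaneous Nash equilibrium.
Row's best replies: P→B; Q→A; R→B; S→B; T→A.
Player 2's best replies: A→P; B→R; C→S; D→T.
Only (B, R) has each player best-responding; Nash payoffs (5, 8).
Row's commitment gain: 6 − 5 = 1.

1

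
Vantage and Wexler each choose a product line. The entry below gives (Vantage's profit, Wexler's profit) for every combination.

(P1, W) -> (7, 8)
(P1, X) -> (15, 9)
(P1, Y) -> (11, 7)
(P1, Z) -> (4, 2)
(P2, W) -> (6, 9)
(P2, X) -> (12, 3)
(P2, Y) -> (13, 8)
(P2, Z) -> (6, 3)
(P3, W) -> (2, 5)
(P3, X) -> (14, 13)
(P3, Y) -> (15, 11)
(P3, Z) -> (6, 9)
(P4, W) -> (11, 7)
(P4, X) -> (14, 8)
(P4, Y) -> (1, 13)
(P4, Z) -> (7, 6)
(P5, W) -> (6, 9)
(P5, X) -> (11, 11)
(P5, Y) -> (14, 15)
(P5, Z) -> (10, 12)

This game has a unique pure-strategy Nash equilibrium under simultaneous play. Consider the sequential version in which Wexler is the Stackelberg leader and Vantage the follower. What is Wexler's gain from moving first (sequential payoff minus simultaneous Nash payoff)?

3

Vantage best-responds to each possible Wexler move:
- W: Vantage compares 7, 6, 2, 11, 6 and picks P4; Wexler would get 7.
- X: Vantage compares 15, 12, 14, 14, 11 and picks P1; Wexler would get 9.
- Y: Vantage compares 11, 13, 15, 1, 14 and picks P3; Wexler would get 11.
- Z: Vantage compares 4, 6, 6, 7, 10 and picks P5; Wexler would get 12.
Among 7, 9, 11, 12, the best is 12 at Z. Subgame-perfect outcome: (P5, Z) with payoffs (10, 12).
Under simultaneous play:
Vantage's best replies: W→P4; X→P1; Y→P3; Z→P5.
Wexler's best replies: P1→X; P2→W; P3→X; P4→Y; P5→Y.
Only (P1, X) has each player best-responding; Nash payoffs (15, 9).
Wexler's commitment gain: 12 − 9 = 3.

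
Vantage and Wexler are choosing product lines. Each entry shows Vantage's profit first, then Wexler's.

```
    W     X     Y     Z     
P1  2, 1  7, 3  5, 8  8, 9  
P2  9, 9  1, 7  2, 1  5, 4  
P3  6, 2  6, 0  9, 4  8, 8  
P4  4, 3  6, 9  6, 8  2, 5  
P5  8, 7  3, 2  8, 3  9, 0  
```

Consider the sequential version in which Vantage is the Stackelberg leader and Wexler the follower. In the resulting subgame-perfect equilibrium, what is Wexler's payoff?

Backward induction with Vantage moving first.
- P1: Wexler compares 1, 3, 8, 9 and picks Z; Vantage would get 8.
- P2: Wexler compares 9, 7, 1, 4 and picks W; Vantage would get 9.
- P3: Wexler compares 2, 0, 4, 8 and picks Z; Vantage would get 8.
- P4: Wexler compares 3, 9, 8, 5 and picks X; Vantage would get 6.
- P5: Wexler compares 7, 2, 3, 0 and picks W; Vantage would get 8.
Among 8, 9, 8, 6, 8, the best is 9 at P2. Subgame-perfect outcome: (P2, W) with payoffs (9, 9).

9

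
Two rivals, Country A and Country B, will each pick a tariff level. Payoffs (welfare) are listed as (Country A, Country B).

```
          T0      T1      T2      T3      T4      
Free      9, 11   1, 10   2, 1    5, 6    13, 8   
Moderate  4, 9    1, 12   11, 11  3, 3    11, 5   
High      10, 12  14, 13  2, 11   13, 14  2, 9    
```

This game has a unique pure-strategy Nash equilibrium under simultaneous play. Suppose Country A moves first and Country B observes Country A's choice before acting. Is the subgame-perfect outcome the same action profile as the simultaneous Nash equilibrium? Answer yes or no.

yes

Backward induction with Country A moving first.
- Free: BR = T0, leader payoff 9.
- Moderate: BR = T1, leader payoff 1.
- High: BR = T3, leader payoff 13.
Among 9, 1, 13, the best is 13 at High. Subgame-perfect outcome: (High, T3) with payoffs (13, 14).
Under simultaneous play:
Country A's best replies: T0→High; T1→High; T2→Moderate; T3→High; T4→Free.
Country B's best replies: Free→T0; Moderate→T1; High→T3.
Only (High, T3) has each player best-responding; Nash payoffs (13, 14).
Sequential outcome (High, T3) coincides with the Nash profile (High, T3).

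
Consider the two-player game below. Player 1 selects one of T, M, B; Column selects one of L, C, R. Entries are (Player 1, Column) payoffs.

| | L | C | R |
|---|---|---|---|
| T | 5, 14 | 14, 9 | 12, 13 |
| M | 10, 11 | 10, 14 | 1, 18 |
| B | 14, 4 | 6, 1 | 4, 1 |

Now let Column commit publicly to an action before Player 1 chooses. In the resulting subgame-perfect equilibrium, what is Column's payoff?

13

Backward induction with Column moving first.
- L → Player 1 plays B (best of 5, 10, 14); Column gets 4.
- C → Player 1 plays T (best of 14, 10, 6); Column gets 9.
- R → Player 1 plays T (best of 12, 1, 4); Column gets 13.
Column's induced payoffs are 4, 9, 13, so Column commits to R. Subgame-perfect outcome: (T, R) with payoffs (12, 13).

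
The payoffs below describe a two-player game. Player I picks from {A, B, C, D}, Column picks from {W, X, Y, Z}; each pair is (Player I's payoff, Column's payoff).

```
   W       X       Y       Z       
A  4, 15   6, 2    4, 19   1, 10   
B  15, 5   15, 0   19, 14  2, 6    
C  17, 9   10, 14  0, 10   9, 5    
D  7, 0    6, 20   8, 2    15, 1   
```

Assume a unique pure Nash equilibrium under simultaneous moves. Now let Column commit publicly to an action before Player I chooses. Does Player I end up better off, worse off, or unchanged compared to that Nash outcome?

unchanged

Player I best-responds to each possible Column move:
- W: BR = C, leader payoff 9.
- X: BR = B, leader payoff 0.
- Y: BR = B, leader payoff 14.
- Z: BR = D, leader payoff 1.
Among 9, 0, 14, 1, the best is 14 at Y. Subgame-perfect outcome: (B, Y) with payoffs (19, 14).
For the simultaneous game, intersect best replies.
Player I's best replies: W→C; X→B; Y→B; Z→D.
Column's best replies: A→Y; B→Y; C→X; D→X.
The unique mutual best reply is (B, Y), giving (19, 14).
Player I earns 19 sequentially versus 19 at the Nash outcome: unchanged.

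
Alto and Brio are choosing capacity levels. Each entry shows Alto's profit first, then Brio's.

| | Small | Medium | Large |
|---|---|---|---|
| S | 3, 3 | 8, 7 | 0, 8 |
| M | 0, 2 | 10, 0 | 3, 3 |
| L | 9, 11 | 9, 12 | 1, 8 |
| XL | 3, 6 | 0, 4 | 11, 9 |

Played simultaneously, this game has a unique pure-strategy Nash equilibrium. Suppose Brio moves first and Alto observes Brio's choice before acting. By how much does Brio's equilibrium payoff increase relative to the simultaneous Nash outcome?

Solve by backward induction (Brio leads).
- Small: BR = L, leader payoff 11.
- Medium: BR = M, leader payoff 0.
- Large: BR = XL, leader payoff 9.
Maximizing over 11, 0, 9, Brio chooses Small. Subgame-perfect outcome: (L, Small) with payoffs (9, 11).
Under simultaneous play:
Alto's best replies: Small→L; Medium→M; Large→XL.
Brio's best replies: S→Large; M→Large; L→Medium; XL→Large.
The unique mutual best reply is (XL, Large), giving (11, 9).
Brio's commitment gain: 11 − 9 = 2.

2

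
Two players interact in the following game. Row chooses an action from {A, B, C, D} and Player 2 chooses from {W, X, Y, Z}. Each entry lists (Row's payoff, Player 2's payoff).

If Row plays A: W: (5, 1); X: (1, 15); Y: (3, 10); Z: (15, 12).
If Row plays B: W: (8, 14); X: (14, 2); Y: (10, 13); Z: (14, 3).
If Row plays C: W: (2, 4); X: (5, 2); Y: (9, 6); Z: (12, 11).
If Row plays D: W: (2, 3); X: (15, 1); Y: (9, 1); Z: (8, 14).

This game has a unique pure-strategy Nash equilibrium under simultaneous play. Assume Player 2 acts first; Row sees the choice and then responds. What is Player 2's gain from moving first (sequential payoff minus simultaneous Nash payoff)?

Backward induction with Player 2 moving first.
- W: Row compares 5, 8, 2, 2 and picks B; Player 2 would get 14.
- X: Row compares 1, 14, 5, 15 and picks D; Player 2 would get 1.
- Y: Row compares 3, 10, 9, 9 and picks B; Player 2 would get 13.
- Z: Row compares 15, 14, 12, 8 and picks A; Player 2 would get 12.
Maximizing over 14, 1, 13, 12, Player 2 chooses W. Subgame-perfect outcome: (B, W) with payoffs (8, 14).
Now find the simultaneous Nash equilibrium.
Row's best replies: W→B; X→D; Y→B; Z→A.
Player 2's best replies: A→X; B→W; C→Z; D→Z.
Only (B, W) has each player best-responding; Nash payoffs (8, 14).
Player 2's commitment gain: 14 − 14 = 0.

0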